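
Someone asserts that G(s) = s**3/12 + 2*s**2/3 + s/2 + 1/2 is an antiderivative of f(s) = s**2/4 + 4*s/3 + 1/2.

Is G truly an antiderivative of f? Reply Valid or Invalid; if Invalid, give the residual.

d/ds[G] = s**2/4 + 4*s/3 + 1/2
This equals f(s) exactly, so the claim holds.

Valid: G'(s) = f(s).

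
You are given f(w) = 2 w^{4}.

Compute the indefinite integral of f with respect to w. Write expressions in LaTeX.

F(w) = \frac{2 w^{5}}{5} + C

Whatever form F(w) takes, F'(w) = f(w) is non-negotiable.
Check: d/dw[\frac{2 w^{5}}{5}] = 2 w^{4} = f(w).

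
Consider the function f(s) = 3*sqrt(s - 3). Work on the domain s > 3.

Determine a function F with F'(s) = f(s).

Whatever form F(s) takes, F'(s) = f(s) is non-negotiable.
Check: d/ds[2*(s - 3)**(3/2)] = 3*sqrt(s - 3) = f(s).

An antiderivative is F(s) = 2*(s - 3)**(3/2).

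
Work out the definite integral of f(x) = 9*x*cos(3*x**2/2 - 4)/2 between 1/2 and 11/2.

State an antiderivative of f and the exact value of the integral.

Antiderivative: F(x) = 3*sin(3*x**2/2 - 4)/2; value = 3*sin(331/8)/2 + 3*sin(29/8)/2

f matches the chain-rule pattern g'(h)*h' with inner function h(x) = 3*x**2/2 - 4; substituting u = h(x) collapses the integral.
F(x) = 3*sin(3*x**2/2 - 4)/2 is an antiderivative of f.
Check: d/dx[3*sin(3*x**2/2 - 4)/2] = 9*x*cos(3*x**2/2 - 4)/2 = f(x).
F(11/2) = 3*sin(331/8)/2; F(1/2) = -3*sin(29/8)/2.
Integral = F(11/2) - F(1/2) = 3*sin(331/8)/2 + 3*sin(29/8)/2.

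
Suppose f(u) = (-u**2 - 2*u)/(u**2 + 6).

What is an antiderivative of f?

An antiderivative is F(u) = -u - log(u**2 + 6) + sqrt(6)*atan(sqrt(6)*u/6).

Check any antiderivative F(u) by computing F'(u) and comparing it with f(u).
Check: d/du[-u - log(u**2 + 6) + sqrt(6)*atan(sqrt(6)*u/6)] = (-u**2 - 2*u)/(u**2 + 6) = f(u).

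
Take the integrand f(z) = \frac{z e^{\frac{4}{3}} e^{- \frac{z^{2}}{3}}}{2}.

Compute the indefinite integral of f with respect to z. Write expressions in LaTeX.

F(z) = - \frac{3 e^{\frac{4}{3} - \frac{z^{2}}{3}}}{4} + C

f matches the chain-rule pattern g'(h)*h' with inner function h(z) = \frac{4}{3} - \frac{z^{2}}{3}; substituting u = h(z) collapses the integral.
Check: d/dz[- \frac{3 e^{\frac{4}{3} - \frac{z^{2}}{3}}}{4}] = \frac{z e^{\frac{4}{3}} e^{- \frac{z^{2}}{3}}}{2} = f(z).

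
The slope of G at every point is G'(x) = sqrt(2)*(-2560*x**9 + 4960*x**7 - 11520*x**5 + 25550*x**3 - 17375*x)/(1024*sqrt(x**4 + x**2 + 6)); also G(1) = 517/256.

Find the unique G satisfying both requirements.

G'(x) has the shape u'v + uv' for u = -5*(x**2 - 5/4)**3/8 and v = sqrt(x**4/2 + x**2/2 + 3) — it is the derivative of the product u*v.
A general antiderivative is -5*(x**2 - 5/4)**3*sqrt(x**4/2 + x**2/2 + 3)/8 + C.
The condition gives C = 517/256 - (5/256) = 2.
So G(x) = -5*(x**2 - 5/4)**3*sqrt(x**4/2 + x**2/2 + 3)/8 + 2.
Check: d/dx[-5*(x**2 - 5/4)**3*sqrt(x**4/2 + x**2/2 + 3)/8 + 2] = sqrt(2)*(-2560*x**9 + 4960*x**7 - 11520*x**5 + 25550*x**3 - 17375*x)/(1024*sqrt(x**4 + x**2 + 6)) = G'(x).

G(x) = -5*(x**2 - 5/4)**3*sqrt(x**4/2 + x**2/2 + 3)/8 + 2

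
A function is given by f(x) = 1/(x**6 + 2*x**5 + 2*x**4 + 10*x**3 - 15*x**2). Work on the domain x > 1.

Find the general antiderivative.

Factor the denominator (x**2*(x - 1)*(x + 3)*(x**2 + 5)) and decompose: f = (x + 4)/(210*(x**2 + 5)) - 1/(504*(x + 3)) + 1/(24*(x - 1)) - 2/(45*x) - 1/(15*x**2); each piece integrates to a log, atan, or power term.
Check: d/dx[-2*log(x)/45 + log(x - 1)/24 - log(x + 3)/504 + log(x**2 + 5)/420 + 2*sqrt(5)*atan(sqrt(5)*x/5)/525 + 1/(15*x)] = 1/(x**6 + 2*x**5 + 2*x**4 + 10*x**3 - 15*x**2) = f(x).

F(x) = -2*log(x)/45 + log(x - 1)/24 - log(x + 3)/504 + log(x**2 + 5)/420 + 2*sqrt(5)*atan(sqrt(5)*x/5)/525 + 1/(15*x) + C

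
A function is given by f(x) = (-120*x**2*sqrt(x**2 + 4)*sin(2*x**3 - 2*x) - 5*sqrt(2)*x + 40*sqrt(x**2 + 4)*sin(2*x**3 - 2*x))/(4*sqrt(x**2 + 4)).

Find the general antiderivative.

For F(x) to be correct the identity F'(x) - f(x) = 0 must hold.
Check: d/dx[5*(-sqrt(2)*sqrt(x**2 + 4) + 4*cos(2*x**3 - 2*x))/4] = (-120*x**2*sqrt(x**2 + 4)*sin(2*x**3 - 2*x) - 5*sqrt(2)*x + 40*sqrt(x**2 + 4)*sin(2*x**3 - 2*x))/(4*sqrt(x**2 + 4)) = f(x).

F(x) = 5*(-sqrt(2)*sqrt(x**2 + 4) + 4*cos(2*x**3 - 2*x))/4 + C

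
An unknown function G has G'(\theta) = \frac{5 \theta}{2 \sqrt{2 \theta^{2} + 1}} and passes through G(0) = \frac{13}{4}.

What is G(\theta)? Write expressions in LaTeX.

G'(\theta) matches the chain-rule pattern g'(h)*h' with inner function h(\theta) = 2 \theta^{2} + 1; substituting u = h(\theta) collapses the integral.
A general antiderivative is \frac{5 \sqrt{2 \theta^{2} + 1}}{4} + C.
The condition gives C = \frac{13}{4} - (\frac{5}{4}) = 2.
So G(\theta) = \frac{5 \sqrt{2 \theta^{2} + 1}}{4} + 2.
Check: d/d\theta[\frac{5 \sqrt{2 \theta^{2} + 1}}{4} + 2] = \frac{5 \theta}{2 \sqrt{2 \theta^{2} + 1}} = G'(\theta).

G(\theta) = \frac{5 \sqrt{2 \theta^{2} + 1}}{4} + 2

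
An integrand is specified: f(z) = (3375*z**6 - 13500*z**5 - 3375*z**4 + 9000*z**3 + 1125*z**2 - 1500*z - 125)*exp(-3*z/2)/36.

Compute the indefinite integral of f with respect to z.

F(z) = -125*(3*z**2 - 1)**3*exp(-3*z/2)/54 + C

Recognize the product-rule pattern: f = u'v + uv' with u = -(5*z**2 - 5/3)**3/2, v = exp(-3*z/2), so integration by parts undoes it.
Check: d/dz[-125*(3*z**2 - 1)**3*exp(-3*z/2)/54] = (3375*z**6 - 13500*z**5 - 3375*z**4 + 9000*z**3 + 1125*z**2 - 1500*z - 125)*exp(-3*z/2)/36 = f(z).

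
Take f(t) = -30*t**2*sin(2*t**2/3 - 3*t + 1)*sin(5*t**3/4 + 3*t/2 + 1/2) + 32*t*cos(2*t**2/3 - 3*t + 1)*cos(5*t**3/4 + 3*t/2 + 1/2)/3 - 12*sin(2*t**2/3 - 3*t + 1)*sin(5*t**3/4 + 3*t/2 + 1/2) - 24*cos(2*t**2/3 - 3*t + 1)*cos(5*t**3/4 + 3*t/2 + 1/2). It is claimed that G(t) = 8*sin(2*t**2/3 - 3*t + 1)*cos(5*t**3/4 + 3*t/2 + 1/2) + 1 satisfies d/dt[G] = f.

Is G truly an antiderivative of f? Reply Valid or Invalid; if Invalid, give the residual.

Valid: G'(t) = f(t).

d/dt[G] = -30*t**2*sin(2*t**2/3 - 3*t + 1)*sin(5*t**3/4 + 3*t/2 + 1/2) + 32*t*cos(2*t**2/3 - 3*t + 1)*cos(5*t**3/4 + 3*t/2 + 1/2)/3 - 12*sin(2*t**2/3 - 3*t + 1)*sin(5*t**3/4 + 3*t/2 + 1/2) - 24*cos(2*t**2/3 - 3*t + 1)*cos(5*t**3/4 + 3*t/2 + 1/2)
This equals f(t) exactly, so the claim holds.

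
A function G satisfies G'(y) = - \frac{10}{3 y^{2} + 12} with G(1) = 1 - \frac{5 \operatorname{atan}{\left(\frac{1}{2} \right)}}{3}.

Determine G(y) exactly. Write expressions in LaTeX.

G(y) = - \frac{5 \operatorname{atan}{\left(\frac{y}{2} \right)} - 3}{3}

For G(y) to be correct, d/dy[G] must agree with the stated G'(y) identically.
A general antiderivative is - \frac{5 \operatorname{atan}{\left(\frac{y}{2} \right)}}{3} + C.
The condition gives C = 1 - \frac{5 \operatorname{atan}{\left(\frac{1}{2} \right)}}{3} - (- \frac{5 \operatorname{atan}{\left(\frac{1}{2} \right)}}{3}) = 1.
So G(y) = - \frac{5 \operatorname{atan}{\left(\frac{y}{2} \right)} - 3}{3}.
Check: d/dy[- \frac{5 \operatorname{atan}{\left(\frac{y}{2} \right)} - 3}{3}] = - \frac{10}{3 y^{2} + 12} = G'(y).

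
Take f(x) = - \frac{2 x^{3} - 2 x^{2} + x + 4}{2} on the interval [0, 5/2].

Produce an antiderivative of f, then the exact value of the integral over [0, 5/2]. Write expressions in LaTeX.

Any candidate F(x) must reproduce f(x) exactly when differentiated.
F(x) = \frac{x \left(- 3 x^{3} + 4 x^{2} - 3 x - 24\right)}{12} is an antiderivative of f.
Check: d/dx[\frac{x \left(- 3 x^{3} + 4 x^{2} - 3 x - 24\right)}{12}] = - x^{3} + x^{2} - \frac{x}{2} - 2, which equals f(x).
F(5/2) = - \frac{2135}{192}; F(0) = 0.
Integral = F(5/2) - F(0) = - \frac{2135}{192}.

Antiderivative: F(x) = \frac{x \left(- 3 x^{3} + 4 x^{2} - 3 x - 24\right)}{12}; value = - \frac{2135}{192}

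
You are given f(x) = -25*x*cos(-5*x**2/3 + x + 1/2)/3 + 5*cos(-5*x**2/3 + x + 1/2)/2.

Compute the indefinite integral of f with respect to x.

F(x) = 5*sin(-5*x**2/3 + x + 1/2)/2 + C

f matches the chain-rule pattern g'(h)*h' with inner function h(x) = -5*x**2/3 + x + 1/2; substituting u = h(x) collapses the integral.
Check: d/dx[5*sin(-5*x**2/3 + x + 1/2)/2] = -25*x*cos(-5*x**2/3 + x + 1/2)/3 + 5*cos(-5*x**2/3 + x + 1/2)/2 = f(x).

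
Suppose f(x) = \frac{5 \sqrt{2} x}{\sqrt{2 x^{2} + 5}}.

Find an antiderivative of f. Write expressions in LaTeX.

The substitution u = x^{2} + \frac{5}{2} works: f is exactly (dF/du)*(du/dx) for that inner function.
Check: d/dx[5 \sqrt{x^{2} + \frac{5}{2}}] = \frac{5 \sqrt{2} x}{\sqrt{2 x^{2} + 5}} = f(x).

An antiderivative is F(x) = 5 \sqrt{x^{2} + \frac{5}{2}}.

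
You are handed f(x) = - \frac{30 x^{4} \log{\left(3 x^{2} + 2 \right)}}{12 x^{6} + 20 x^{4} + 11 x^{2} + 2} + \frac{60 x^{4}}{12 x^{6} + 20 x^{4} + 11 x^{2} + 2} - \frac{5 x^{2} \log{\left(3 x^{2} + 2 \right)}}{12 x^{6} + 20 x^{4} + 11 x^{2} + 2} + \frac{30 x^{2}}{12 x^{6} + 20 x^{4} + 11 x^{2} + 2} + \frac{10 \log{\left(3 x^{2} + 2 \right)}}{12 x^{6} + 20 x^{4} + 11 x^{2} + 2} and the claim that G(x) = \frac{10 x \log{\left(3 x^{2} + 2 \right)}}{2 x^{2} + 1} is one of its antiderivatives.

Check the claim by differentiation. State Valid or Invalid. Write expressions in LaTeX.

Invalid: d/dx[G] - f = \frac{- 30 x^{4} \log{\left(3 x^{2} + 2 \right)} + 60 x^{4} - 5 x^{2} \log{\left(3 x^{2} + 2 \right)} + 30 x^{2} + 10 \log{\left(3 x^{2} + 2 \right)}}{12 x^{6} + 20 x^{4} + 11 x^{2} + 2}, which is not 0.

d/dx[G] = \frac{- 60 x^{4} \log{\left(3 x^{2} + 2 \right)} + 120 x^{4} - 10 x^{2} \log{\left(3 x^{2} + 2 \right)} + 60 x^{2} + 20 \log{\left(3 x^{2} + 2 \right)}}{12 x^{6} + 20 x^{4} + 11 x^{2} + 2}
d/dx[G] - f(x) = \frac{- 30 x^{4} \log{\left(3 x^{2} + 2 \right)} + 60 x^{4} - 5 x^{2} \log{\left(3 x^{2} + 2 \right)} + 30 x^{2} + 10 \log{\left(3 x^{2} + 2 \right)}}{12 x^{6} + 20 x^{4} + 11 x^{2} + 2} != 0.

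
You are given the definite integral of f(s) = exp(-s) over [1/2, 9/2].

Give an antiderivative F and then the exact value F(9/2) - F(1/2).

Antiderivative: F(s) = -exp(-s); value = -exp(-9/2) + exp(-1/2)

Differentiate the proposed F(s) back; it has to land on f(s) exactly.
F(s) = -exp(-s) is an antiderivative of f.
Check: d/ds[-exp(-s)] = exp(-s) = f(s).
F(9/2) = -exp(-9/2); F(1/2) = -exp(-1/2).
Integral = F(9/2) - F(1/2) = -exp(-9/2) + exp(-1/2).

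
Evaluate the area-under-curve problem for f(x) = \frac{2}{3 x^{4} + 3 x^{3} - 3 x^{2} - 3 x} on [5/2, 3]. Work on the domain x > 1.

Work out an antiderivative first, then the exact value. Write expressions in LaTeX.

Antiderivative: F(x) = \frac{- 4 x \log{\left(x \right)} + x \log{\left(x - 1 \right)} + 3 x \log{\left(x + 1 \right)} - 4 \log{\left(x \right)} + \log{\left(x - 1 \right)} + 3 \log{\left(x + 1 \right)} - 2}{6 \left(x + 1\right)}; value = - \frac{2 \log{\left(3 \right)}}{3} - \frac{\log{\left(\frac{7}{2} \right)}}{2} - \frac{\log{\left(\frac{3}{2} \right)}}{6} + \frac{1}{84} + \frac{\log{\left(2 \right)}}{6} + \frac{2 \log{\left(\frac{5}{2} \right)}}{3} + \frac{\log{\left(4 \right)}}{2}

Factor the denominator (3 x \left(x - 1\right) \left(x + 1\right)^{2}) and decompose: f = \frac{1}{2 \left(x + 1\right)} + \frac{1}{3 \left(x + 1\right)^{2}} + \frac{1}{6 \left(x - 1\right)} - \frac{2}{3 x}; each piece integrates to a log, atan, or power term.
F(x) = \frac{- 4 x \log{\left(x \right)} + x \log{\left(x - 1 \right)} + 3 x \log{\left(x + 1 \right)} - 4 \log{\left(x \right)} + \log{\left(x - 1 \right)} + 3 \log{\left(x + 1 \right)} - 2}{6 \left(x + 1\right)} is an antiderivative of f.
Check: d/dx[\frac{- 4 x \log{\left(x \right)} + x \log{\left(x - 1 \right)} + 3 x \log{\left(x + 1 \right)} - 4 \log{\left(x \right)} + \log{\left(x - 1 \right)} + 3 \log{\left(x + 1 \right)} - 2}{6 \left(x + 1\right)}] = \frac{2}{3 x^{4} + 3 x^{3} - 3 x^{2} - 3 x} = f(x).
F(3) = - \frac{2 \log{\left(3 \right)}}{3} - \frac{1}{12} + \frac{\log{\left(2 \right)}}{6} + \frac{\log{\left(4 \right)}}{2}; F(5/2) = - \frac{2 \log{\left(\frac{5}{2} \right)}}{3} - \frac{2}{21} + \frac{\log{\left(\frac{3}{2} \right)}}{6} + \frac{\log{\left(\frac{7}{2} \right)}}{2}.
Integral = F(3) - F(5/2) = - \frac{2 \log{\left(3 \right)}}{3} - \frac{\log{\left(\frac{7}{2} \right)}}{2} - \frac{\log{\left(\frac{3}{2} \right)}}{6} + \frac{1}{84} + \frac{\log{\left(2 \right)}}{6} + \frac{2 \log{\left(\frac{5}{2} \right)}}{3} + \frac{\log{\left(4 \right)}}{2}.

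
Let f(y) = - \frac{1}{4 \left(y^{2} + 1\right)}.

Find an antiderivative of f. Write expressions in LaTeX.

An antiderivative F(y) passes only if d/dy[F] lands on f(y) exactly.
Check: d/dy[- \frac{\operatorname{atan}{\left(y \right)}}{4}] = - \frac{1}{4 y^{2} + 4}, which equals f(y).

An antiderivative is F(y) = - \frac{\operatorname{atan}{\left(y \right)}}{4}.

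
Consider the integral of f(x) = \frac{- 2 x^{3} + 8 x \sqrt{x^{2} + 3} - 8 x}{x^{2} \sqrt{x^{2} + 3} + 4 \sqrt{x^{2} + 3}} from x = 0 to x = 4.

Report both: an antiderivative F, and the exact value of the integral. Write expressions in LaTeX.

A candidate is checked by its d/dx: the result must match f(x).
F(x) = 2 \left(- \sqrt{x^{2} + 3} + 2 \log{\left(\frac{3 x^{2}}{2} + 6 \right)}\right) is an antiderivative of f.
Check: d/dx[2 \left(- \sqrt{x^{2} + 3} + 2 \log{\left(\frac{3 x^{2}}{2} + 6 \right)}\right)] = \frac{- 2 x^{3} + 8 x \sqrt{x^{2} + 3} - 8 x}{x^{2} \sqrt{x^{2} + 3} + 4 \sqrt{x^{2} + 3}} = f(x).
F(4) = - 2 \sqrt{19} + 4 \log{\left(30 \right)}; F(0) = - 2 \sqrt{3} + 4 \log{\left(6 \right)}.
Integral = F(4) - F(0) = - 2 \sqrt{19} - 4 \log{\left(6 \right)} + 2 \sqrt{3} + 4 \log{\left(30 \right)}.

Antiderivative: F(x) = 2 \left(- \sqrt{x^{2} + 3} + 2 \log{\left(\frac{3 x^{2}}{2} + 6 \right)}\right); value = - 2 \sqrt{19} - 4 \log{\left(6 \right)} + 2 \sqrt{3} + 4 \log{\left(30 \right)}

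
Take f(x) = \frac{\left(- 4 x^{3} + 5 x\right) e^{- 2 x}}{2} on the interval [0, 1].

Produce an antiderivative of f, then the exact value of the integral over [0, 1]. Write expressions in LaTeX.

f has the shape u'v + uv' for u = x^{3} + \frac{3 x^{2}}{2} + \frac{x}{4} + \frac{1}{8} and v = e^{- 2 x} — it is the derivative of the product u*v.
F(x) = \frac{\left(8 x^{3} + 12 x^{2} + 2 x + 1\right) e^{- 2 x}}{8} is an antiderivative of f.
Check: d/dx[\frac{\left(8 x^{3} + 12 x^{2} + 2 x + 1\right) e^{- 2 x}}{8}] = \frac{\left(- 4 x^{3} + 5 x\right) e^{- 2 x}}{2} = f(x).
F(1) = \frac{23}{8 e^{2}}; F(0) = \frac{1}{8}.
Integral = F(1) - F(0) = - \frac{1}{8} + \frac{23}{8 e^{2}}.

Antiderivative: F(x) = \frac{\left(8 x^{3} + 12 x^{2} + 2 x + 1\right) e^{- 2 x}}{8}; value = - \frac{1}{8} + \frac{23}{8 e^{2}}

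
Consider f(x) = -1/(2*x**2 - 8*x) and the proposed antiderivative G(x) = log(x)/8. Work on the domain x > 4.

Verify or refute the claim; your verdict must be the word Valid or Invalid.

d/dx[G] = 1/(8*x)
d/dx[G] - f(x) = 1/(8*x - 32) != 0.

Invalid: d/dx[G] - f = 1/(8*x - 32), which is not 0.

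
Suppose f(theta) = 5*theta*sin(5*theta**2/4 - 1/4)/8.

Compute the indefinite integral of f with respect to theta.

F(theta) = -cos(5*theta**2/4 - 1/4)/4 + C

The substitution u = 5*theta**2/4 - 1/4 works: f is exactly (dF/du)*(du/dtheta) for that inner function.
Check: d/dtheta[-cos(5*theta**2/4 - 1/4)/4] = 5*theta*sin(5*theta**2/4 - 1/4)/8 = f(theta).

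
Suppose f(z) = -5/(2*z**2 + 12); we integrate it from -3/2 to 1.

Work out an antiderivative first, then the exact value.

Differentiate the proposed F(z) back; it has to land on f(z) exactly.
F(z) = -5*sqrt(6)*atan(sqrt(6)*z/6)/12 is an antiderivative of f.
Check: d/dz[-5*sqrt(6)*atan(sqrt(6)*z/6)/12] = -5/(2*z**2 + 12) = f(z).
F(1) = -5*sqrt(6)*atan(sqrt(6)/6)/12; F(-3/2) = 5*sqrt(6)*atan(sqrt(6)/4)/12.
Integral = F(1) - F(-3/2) = -5*sqrt(6)*atan(sqrt(6)/4)/12 - 5*sqrt(6)*atan(sqrt(6)/6)/12.

Antiderivative: F(z) = -5*sqrt(6)*atan(sqrt(6)*z/6)/12; value = -5*sqrt(6)*atan(sqrt(6)/4)/12 - 5*sqrt(6)*atan(sqrt(6)/6)/12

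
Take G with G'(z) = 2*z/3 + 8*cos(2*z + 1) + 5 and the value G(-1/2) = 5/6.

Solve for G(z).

Integrate term by term and add the pieces.
A general antiderivative is z**2/3 + 5*z + 4*sin(2*z + 1) + 5/4 + C.
The condition gives C = 5/6 - (-7/6) = 2.
So G(z) = z**2/3 + 5*z + 4*sin(2*z + 1) + 13/4.
Check: d/dz[z**2/3 + 5*z + 4*sin(2*z + 1) + 13/4] = 2*z/3 + 8*cos(2*z + 1) + 5 = G'(z).

G(z) = z**2/3 + 5*z + 4*sin(2*z + 1) + 13/4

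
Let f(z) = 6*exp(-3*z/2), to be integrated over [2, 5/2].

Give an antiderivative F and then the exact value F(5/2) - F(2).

Antiderivative: F(z) = -4*exp(-3*z/2); value = -4*exp(-15/4) + 4*exp(-3)

Recover f(z) by differentiating a candidate F(z); any mismatch rules it out.
F(z) = -4*exp(-3*z/2) is an antiderivative of f.
Check: d/dz[-4*exp(-3*z/2)] = 6*exp(-3*z/2) = f(z).
F(5/2) = -4*exp(-15/4); F(2) = -4*exp(-3).
Integral = F(5/2) - F(2) = -4*exp(-15/4) + 4*exp(-3).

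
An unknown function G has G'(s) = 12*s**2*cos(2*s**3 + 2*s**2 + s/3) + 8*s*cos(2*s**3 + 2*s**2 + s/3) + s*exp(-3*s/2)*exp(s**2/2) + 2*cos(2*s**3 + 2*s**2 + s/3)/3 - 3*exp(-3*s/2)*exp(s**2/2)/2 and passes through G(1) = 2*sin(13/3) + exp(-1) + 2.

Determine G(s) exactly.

Integrate term by term and add the pieces.
A general antiderivative is exp(s**2/2 - 3*s/2) + 2*sin(2*s**3 + 2*s**2 + s/3) + C.
The condition gives C = 2*sin(13/3) + exp(-1) + 2 - (2*sin(13/3) + exp(-1)) = 2.
So G(s) = exp(s**2/2 - 3*s/2) + 2*sin(2*s**3 + 2*s**2 + s/3) + 2.
Check: d/ds[exp(s**2/2 - 3*s/2) + 2*sin(2*s**3 + 2*s**2 + s/3) + 2] = 12*s**2*cos(2*s**3 + 2*s**2 + s/3) + 8*s*cos(2*s**3 + 2*s**2 + s/3) + s*exp(-3*s/2)*exp(s**2/2) + 2*cos(2*s**3 + 2*s**2 + s/3)/3 - 3*exp(-3*s/2)*exp(s**2/2)/2 = G'(s).

G(s) = exp(s**2/2 - 3*s/2) + 2*sin(2*s**3 + 2*s**2 + s/3) + 2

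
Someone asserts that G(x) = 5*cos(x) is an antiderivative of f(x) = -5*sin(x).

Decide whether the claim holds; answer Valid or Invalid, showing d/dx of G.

d/dx[G] = -5*sin(x)
This equals f(x) exactly, so the claim holds.

Valid - the claim checks out under differentiation.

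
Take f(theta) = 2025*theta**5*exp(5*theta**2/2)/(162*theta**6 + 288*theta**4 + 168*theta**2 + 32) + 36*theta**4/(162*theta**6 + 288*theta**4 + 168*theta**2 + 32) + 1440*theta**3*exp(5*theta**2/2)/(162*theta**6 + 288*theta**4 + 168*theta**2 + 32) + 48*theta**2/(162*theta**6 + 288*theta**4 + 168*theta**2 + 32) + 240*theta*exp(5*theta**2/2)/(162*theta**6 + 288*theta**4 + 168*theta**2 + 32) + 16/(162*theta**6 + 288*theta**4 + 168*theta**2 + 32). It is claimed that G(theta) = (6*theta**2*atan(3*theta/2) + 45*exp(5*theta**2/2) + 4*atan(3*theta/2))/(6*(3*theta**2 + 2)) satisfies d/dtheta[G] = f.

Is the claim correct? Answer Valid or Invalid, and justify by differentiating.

Valid. The derivative of G reproduces f.

d/dtheta[G] = (2025*theta**5*exp(5*theta**2/2) + 36*theta**4 + 1440*theta**3*exp(5*theta**2/2) + 48*theta**2 + 240*theta*exp(5*theta**2/2) + 16)/(162*theta**6 + 288*theta**4 + 168*theta**2 + 32)
This equals f(theta) exactly, so the claim holds.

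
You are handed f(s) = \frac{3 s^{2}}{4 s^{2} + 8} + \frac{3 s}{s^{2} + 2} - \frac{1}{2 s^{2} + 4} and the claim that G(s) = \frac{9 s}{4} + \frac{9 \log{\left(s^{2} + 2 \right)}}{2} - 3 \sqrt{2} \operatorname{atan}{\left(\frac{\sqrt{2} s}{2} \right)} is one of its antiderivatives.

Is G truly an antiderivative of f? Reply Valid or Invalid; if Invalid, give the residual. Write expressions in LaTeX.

Invalid: d/ds[G] - f = \frac{3 s^{2} + 12 s - 2}{2 s^{2} + 4}, which is not 0.

d/ds[G] = \frac{9 s^{2} + 36 s - 6}{4 s^{2} + 8}
d/ds[G] - f(s) = \frac{3 s^{2} + 12 s - 2}{2 s^{2} + 4} != 0.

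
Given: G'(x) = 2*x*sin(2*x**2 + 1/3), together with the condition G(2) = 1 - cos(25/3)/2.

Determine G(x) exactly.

G(x) = 1 - cos(2*x**2 + 1/3)/2

G'(x) matches the chain-rule pattern g'(h)*h' with inner function h(x) = 2*x**2 + 1/3; substituting u = h(x) collapses the integral.
A general antiderivative is -cos(2*x**2 + 1/3)/2 + C.
The condition gives C = 1 - cos(25/3)/2 - (-cos(25/3)/2) = 1.
So G(x) = 1 - cos(2*x**2 + 1/3)/2.
Check: d/dx[1 - cos(2*x**2 + 1/3)/2] = 2*x*sin(2*x**2 + 1/3) = G'(x).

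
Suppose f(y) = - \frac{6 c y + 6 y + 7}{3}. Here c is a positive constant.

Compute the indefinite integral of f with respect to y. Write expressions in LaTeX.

F(y) = \frac{y \left(- 3 c y - 3 y - 7\right)}{3} + C

Differentiate the proposed F(y) back; it has to land on f(y) exactly.
Check: d/dy[\frac{y \left(- 3 c y - 3 y - 7\right)}{3}] = - 2 c y - 2 y - \frac{7}{3}, which equals f(y).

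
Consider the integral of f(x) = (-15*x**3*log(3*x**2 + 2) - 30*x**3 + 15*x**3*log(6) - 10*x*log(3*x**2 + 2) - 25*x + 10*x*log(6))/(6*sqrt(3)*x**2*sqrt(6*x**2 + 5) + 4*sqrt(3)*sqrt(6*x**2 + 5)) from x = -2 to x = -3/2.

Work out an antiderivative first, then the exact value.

Antiderivative: F(x) = -5*sqrt(3)*sqrt(6*x**2 + 5)*log(x**2/2 + 1/3)/36; value = -5*sqrt(222)*log(35/24)/72 + 5*sqrt(87)*log(7/3)/36

f has the shape u'v + uv' for u = -5*sqrt(2*x**2 + 5/3)/12 and v = log(x**2/2 + 1/3) — it is the derivative of the product u*v.
F(x) = -5*sqrt(3)*sqrt(6*x**2 + 5)*log(x**2/2 + 1/3)/36 is an antiderivative of f.
Check: d/dx[-5*sqrt(3)*sqrt(6*x**2 + 5)*log(x**2/2 + 1/3)/36] = (-15*sqrt(3)*x**3*log(3*x**2 + 2) - 30*sqrt(3)*x**3 + 15*sqrt(3)*x**3*log(6) - 10*sqrt(3)*x*log(3*x**2 + 2) - 25*sqrt(3)*x + 10*sqrt(3)*x*log(6))/(18*x**2*sqrt(6*x**2 + 5) + 12*sqrt(6*x**2 + 5)), which equals f(x).
F(-3/2) = -5*sqrt(222)*log(35/24)/72; F(-2) = -5*sqrt(87)*log(7/3)/36.
Integral = F(-3/2) - F(-2) = -5*sqrt(222)*log(35/24)/72 + 5*sqrt(87)*log(7/3)/36.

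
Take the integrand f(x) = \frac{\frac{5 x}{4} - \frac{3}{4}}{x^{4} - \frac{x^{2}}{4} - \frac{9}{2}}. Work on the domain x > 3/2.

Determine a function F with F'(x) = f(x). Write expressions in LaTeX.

An antiderivative is F(x) = \frac{3 \log{\left(x - \frac{3}{2} \right)}}{34} + \frac{7 \log{\left(x + \frac{3}{2} \right)}}{34} - \frac{5 \log{\left(x^{2} + 2 \right)}}{34} + \frac{3 \sqrt{2} \operatorname{atan}{\left(\frac{\sqrt{2} x}{2} \right)}}{34}.

The denominator factors as \left(2 x - 3\right) \left(2 x + 3\right) \left(x^{2} + 2\right); partial fractions split f into directly integrable pieces: - \frac{5 x - 3}{17 \left(x^{2} + 2\right)} + \frac{7}{17 \left(2 x + 3\right)} + \frac{3}{17 \left(2 x - 3\right)}.
Check: d/dx[\frac{3 \log{\left(x - \frac{3}{2} \right)}}{34} + \frac{7 \log{\left(x + \frac{3}{2} \right)}}{34} - \frac{5 \log{\left(x^{2} + 2 \right)}}{34} + \frac{3 \sqrt{2} \operatorname{atan}{\left(\frac{\sqrt{2} x}{2} \right)}}{34}] = \frac{5 x - 3}{4 x^{4} - x^{2} - 18}, which equals f(x).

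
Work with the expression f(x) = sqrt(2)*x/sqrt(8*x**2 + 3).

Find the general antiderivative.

F(x) = sqrt(4*x**2 + 3/2)/4 + C

The substitution u = 4*x**2 + 3/2 works: f is exactly (dF/du)*(du/dx) for that inner function.
Check: d/dx[sqrt(4*x**2 + 3/2)/4] = sqrt(2)*x/sqrt(8*x**2 + 3) = f(x).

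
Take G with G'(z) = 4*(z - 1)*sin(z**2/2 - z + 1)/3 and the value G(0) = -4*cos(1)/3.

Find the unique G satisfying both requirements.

The substitution u = z**2/2 - z + 1 works: G'(z) is exactly (dG/du)*(du/dz) for that inner function.
A general antiderivative is -4*cos(z**2/2 - z + 1)/3 + C.
The condition gives C = -4*cos(1)/3 - (-4*cos(1)/3) = 0.
So G(z) = -4*cos(z**2/2 - z + 1)/3.
Check: d/dz[-4*cos(z**2/2 - z + 1)/3] = 4*z*sin(z**2/2 - z + 1)/3 - 4*sin(z**2/2 - z + 1)/3, which equals G'(z).

G(z) = -4*cos(z**2/2 - z + 1)/3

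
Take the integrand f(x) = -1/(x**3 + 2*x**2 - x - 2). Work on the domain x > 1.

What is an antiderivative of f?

An antiderivative is F(x) = -log(x - 1)/6 + log(x + 1)/2 - log(x + 2)/3.

The denominator factors as (x - 1)*(x + 1)*(x + 2); partial fractions split f into directly integrable pieces: -1/(3*(x + 2)) + 1/(2*(x + 1)) - 1/(6*(x - 1)).
Check: d/dx[-log(x - 1)/6 + log(x + 1)/2 - log(x + 2)/3] = -1/(x**3 + 2*x**2 - x - 2) = f(x).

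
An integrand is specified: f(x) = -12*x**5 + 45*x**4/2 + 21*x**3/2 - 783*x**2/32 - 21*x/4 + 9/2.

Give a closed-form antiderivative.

f matches the chain-rule pattern g'(h)*h' with inner function h(x) = -x**2 + 3*x/4 + 1; substituting u = h(x) collapses the integral.
Check: d/dx[-2*x**6 + 9*x**5/2 + 21*x**4/8 - 261*x**3/32 - 21*x**2/8 + 9*x/2] = -12*x**5 + 45*x**4/2 + 21*x**3/2 - 783*x**2/32 - 21*x/4 + 9/2 = f(x).

An antiderivative is F(x) = -2*x**6 + 9*x**5/2 + 21*x**4/8 - 261*x**3/32 - 21*x**2/8 + 9*x/2.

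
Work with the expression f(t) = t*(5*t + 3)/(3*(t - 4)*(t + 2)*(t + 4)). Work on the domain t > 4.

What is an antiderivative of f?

The denominator factors as 3*(t - 4)*(t + 2)*(t + 4); partial fractions split f into directly integrable pieces: 17/(12*(t + 4)) - 7/(18*(t + 2)) + 23/(36*(t - 4)).
Check: d/dt[-(-23*log(t - 4) + 14*log(t + 2) - 51*log(t + 4))/36] = (5*t**2 + 3*t)/(3*t**3 + 6*t**2 - 48*t - 96), which equals f(t).

An antiderivative is F(t) = -(-23*log(t - 4) + 14*log(t + 2) - 51*log(t + 4))/36.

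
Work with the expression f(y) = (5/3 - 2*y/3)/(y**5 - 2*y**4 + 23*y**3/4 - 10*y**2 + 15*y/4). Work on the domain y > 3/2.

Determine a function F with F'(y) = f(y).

An antiderivative is F(y) = 4*log(y)/9 + 16*log(y - 3/2)/261 - 32*log(y - 1/2)/63 + 2*log(y**2 + 5)/1827 + 296*sqrt(5)*atan(sqrt(5)*y/5)/9135.

Factor the denominator (3*y*(2*y - 3)*(2*y - 1)*(y**2 + 5)) and decompose: f = 4*(y + 74)/(1827*(y**2 + 5)) - 64/(63*(2*y - 1)) + 32/(261*(2*y - 3)) + 4/(9*y); each piece integrates to a log, atan, or power term.
Check: d/dy[4*log(y)/9 + 16*log(y - 3/2)/261 - 32*log(y - 1/2)/63 + 2*log(y**2 + 5)/1827 + 296*sqrt(5)*atan(sqrt(5)*y/5)/9135] = (20 - 8*y)/(12*y**5 - 24*y**4 + 69*y**3 - 120*y**2 + 45*y), which equals f(y).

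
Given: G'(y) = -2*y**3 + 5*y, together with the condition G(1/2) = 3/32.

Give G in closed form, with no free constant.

G(y) = -y**4/2 + 5*y**2/2 - 1/2

Integrate term by term and add the pieces.
A general antiderivative is -y**4/2 + 5*y**2/2 - 1 + C.
The condition gives C = 3/32 - (-13/32) = 1/2.
So G(y) = -y**4/2 + 5*y**2/2 - 1/2.
Check: d/dy[-y**4/2 + 5*y**2/2 - 1/2] = -2*y**3 + 5*y = G'(y).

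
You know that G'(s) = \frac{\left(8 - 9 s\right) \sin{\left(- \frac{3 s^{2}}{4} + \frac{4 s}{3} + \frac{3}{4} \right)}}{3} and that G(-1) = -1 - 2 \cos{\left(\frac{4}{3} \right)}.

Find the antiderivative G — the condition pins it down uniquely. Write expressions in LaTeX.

G(s) = - 2 \cos{\left(- \frac{3 s^{2}}{4} + \frac{4 s}{3} + \frac{3}{4} \right)} - 1

G'(s) matches the chain-rule pattern g'(h)*h' with inner function h(s) = - \frac{3 s^{2}}{4} + \frac{4 s}{3} + \frac{3}{4}; substituting u = h(s) collapses the integral.
A general antiderivative is - 2 \cos{\left(- \frac{3 s^{2}}{4} + \frac{4 s}{3} + \frac{3}{4} \right)} + C.
The condition gives C = -1 - 2 \cos{\left(\frac{4}{3} \right)} - (- 2 \cos{\left(\frac{4}{3} \right)}) = -1.
So G(s) = - 2 \cos{\left(- \frac{3 s^{2}}{4} + \frac{4 s}{3} + \frac{3}{4} \right)} - 1.
Check: d/ds[- 2 \cos{\left(- \frac{3 s^{2}}{4} + \frac{4 s}{3} + \frac{3}{4} \right)} - 1] = - 3 s \sin{\left(- \frac{3 s^{2}}{4} + \frac{4 s}{3} + \frac{3}{4} \right)} + \frac{8 \sin{\left(- \frac{3 s^{2}}{4} + \frac{4 s}{3} + \frac{3}{4} \right)}}{3}, which equals G'(s).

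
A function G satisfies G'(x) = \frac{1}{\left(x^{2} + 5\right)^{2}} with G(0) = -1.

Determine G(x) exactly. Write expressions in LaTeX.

The proposed G(x) is checked by its d/dx: the result must match the given G'(x).
A general antiderivative is \frac{x}{10 x^{2} + 50} + \frac{\sqrt{5} \operatorname{atan}{\left(\frac{\sqrt{5} x}{5} \right)}}{50} + C.
The condition gives C = -1 - (0) = -1.
So G(x) = \frac{x}{10 x^{2} + 50} + \frac{\sqrt{5} \operatorname{atan}{\left(\frac{\sqrt{5} x}{5} \right)}}{50} - 1.
Check: d/dx[\frac{x}{10 x^{2} + 50} + \frac{\sqrt{5} \operatorname{atan}{\left(\frac{\sqrt{5} x}{5} \right)}}{50} - 1] = \frac{1}{x^{4} + 10 x^{2} + 25}, which equals G'(x).

G(x) = \frac{x}{10 x^{2} + 50} + \frac{\sqrt{5} \operatorname{atan}{\left(\frac{\sqrt{5} x}{5} \right)}}{50} - 1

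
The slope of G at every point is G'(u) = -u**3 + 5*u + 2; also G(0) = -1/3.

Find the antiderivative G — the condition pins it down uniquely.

G(u) = -(3*u**4 - 30*u**2 - 24*u + 4)/12

The integrand splits into summands that can be handled one at a time.
A general antiderivative is -u**4/4 + 5*u**2/2 + 2*u - 4/3 + C.
The condition gives C = -1/3 - (-4/3) = 1.
So G(u) = -(3*u**4 - 30*u**2 - 24*u + 4)/12.
Check: d/du[-(3*u**4 - 30*u**2 - 24*u + 4)/12] = -u**3 + 5*u + 2 = G'(u).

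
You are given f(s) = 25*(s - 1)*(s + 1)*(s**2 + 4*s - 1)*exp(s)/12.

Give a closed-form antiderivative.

An antiderivative is F(s) = 25*s**4*exp(s)/12 - 25*s**2*exp(s)/6 + 25*exp(s)/12.

f has the shape u'v + uv' for u = 4*(5*s**2/4 - 5/4)**2/3 and v = exp(s) — it is the derivative of the product u*v.
Check: d/ds[25*s**4*exp(s)/12 - 25*s**2*exp(s)/6 + 25*exp(s)/12] = 25*s**4*exp(s)/12 + 25*s**3*exp(s)/3 - 25*s**2*exp(s)/6 - 25*s*exp(s)/3 + 25*exp(s)/12, which equals f(s).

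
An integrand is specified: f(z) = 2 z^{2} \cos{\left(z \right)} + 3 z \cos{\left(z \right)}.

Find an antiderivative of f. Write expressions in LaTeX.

The integrand splits into summands that can be handled one at a time.
Check: d/dz[2 z^{2} \sin{\left(z \right)} + 3 z \sin{\left(z \right)} + 4 z \cos{\left(z \right)} - 4 \sin{\left(z \right)} + 3 \cos{\left(z \right)}] = 2 z^{2} \cos{\left(z \right)} + 3 z \cos{\left(z \right)} = f(z).

An antiderivative is F(z) = 2 z^{2} \sin{\left(z \right)} + 3 z \sin{\left(z \right)} + 4 z \cos{\left(z \right)} - 4 \sin{\left(z \right)} + 3 \cos{\left(z \right)}.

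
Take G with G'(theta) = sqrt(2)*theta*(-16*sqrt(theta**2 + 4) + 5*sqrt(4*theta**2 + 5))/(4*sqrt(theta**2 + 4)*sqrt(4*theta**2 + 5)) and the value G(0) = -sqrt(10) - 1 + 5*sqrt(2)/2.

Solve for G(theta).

Differentiate the proposed G(theta) back; it has to land on the given G'(theta).
A general antiderivative is 5*sqrt(theta**2/2 + 2)/2 - 2*sqrt(2*theta**2 + 5/2) + C.
The condition gives C = -sqrt(10) - 1 + 5*sqrt(2)/2 - (-sqrt(10) + 5*sqrt(2)/2) = -1.
So G(theta) = -(-5*sqrt(2)*sqrt(theta**2 + 4) + 4*sqrt(2)*sqrt(4*theta**2 + 5) + 4)/4.
Check: d/dtheta[-(-5*sqrt(2)*sqrt(theta**2 + 4) + 4*sqrt(2)*sqrt(4*theta**2 + 5) + 4)/4] = (-16*sqrt(2)*theta*sqrt(theta**2 + 4) + 5*sqrt(2)*theta*sqrt(4*theta**2 + 5))/(4*sqrt(theta**2 + 4)*sqrt(4*theta**2 + 5)), which equals G'(theta).

G(theta) = -(-5*sqrt(2)*sqrt(theta**2 + 4) + 4*sqrt(2)*sqrt(4*theta**2 + 5) + 4)/4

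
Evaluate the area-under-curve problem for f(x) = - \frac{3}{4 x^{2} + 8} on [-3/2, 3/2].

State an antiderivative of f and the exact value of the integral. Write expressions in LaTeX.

Whatever form F(x) takes, F'(x) = f(x) is non-negotiable.
F(x) = - \frac{3 \sqrt{2} \operatorname{atan}{\left(\frac{\sqrt{2} x}{2} \right)}}{8} is an antiderivative of f.
Check: d/dx[- \frac{3 \sqrt{2} \operatorname{atan}{\left(\frac{\sqrt{2} x}{2} \right)}}{8}] = - \frac{3}{4 x^{2} + 8} = f(x).
F(3/2) = - \frac{3 \sqrt{2} \operatorname{atan}{\left(\frac{3 \sqrt{2}}{4} \right)}}{8}; F(-3/2) = \frac{3 \sqrt{2} \operatorname{atan}{\left(\frac{3 \sqrt{2}}{4} \right)}}{8}.
Integral = F(3/2) - F(-3/2) = - \frac{3 \sqrt{2} \operatorname{atan}{\left(\frac{3 \sqrt{2}}{4} \right)}}{4}.

Antiderivative: F(x) = - \frac{3 \sqrt{2} \operatorname{atan}{\left(\frac{\sqrt{2} x}{2} \right)}}{8}; value = - \frac{3 \sqrt{2} \operatorname{atan}{\left(\frac{3 \sqrt{2}}{4} \right)}}{4}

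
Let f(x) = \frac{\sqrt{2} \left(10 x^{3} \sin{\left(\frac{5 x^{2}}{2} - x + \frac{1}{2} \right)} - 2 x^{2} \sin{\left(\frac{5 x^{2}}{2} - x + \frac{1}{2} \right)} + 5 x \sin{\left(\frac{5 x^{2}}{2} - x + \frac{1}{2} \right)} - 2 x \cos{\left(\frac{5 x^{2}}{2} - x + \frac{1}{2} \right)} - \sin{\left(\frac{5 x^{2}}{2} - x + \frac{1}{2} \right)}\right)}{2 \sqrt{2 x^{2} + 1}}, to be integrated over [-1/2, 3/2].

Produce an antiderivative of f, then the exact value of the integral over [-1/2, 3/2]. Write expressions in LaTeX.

Recognize the product-rule pattern: f = u'v + uv' with u = - \sqrt{x^{2} + \frac{1}{2}}, v = \cos{\left(\frac{5 x^{2}}{2} - x + \frac{1}{2} \right)}, so integration by parts undoes it.
F(x) = - \sqrt{x^{2} + \frac{1}{2}} \cos{\left(\frac{5 x^{2}}{2} - x + \frac{1}{2} \right)} is an antiderivative of f.
Check: d/dx[- \sqrt{x^{2} + \frac{1}{2}} \cos{\left(\frac{5 x^{2}}{2} - x + \frac{1}{2} \right)}] = \frac{\sqrt{2} \left(10 x^{3} \sin{\left(\frac{5 x^{2}}{2} - x + \frac{1}{2} \right)} - 2 x^{2} \sin{\left(\frac{5 x^{2}}{2} - x + \frac{1}{2} \right)} + 5 x \sin{\left(\frac{5 x^{2}}{2} - x + \frac{1}{2} \right)} - 2 x \cos{\left(\frac{5 x^{2}}{2} - x + \frac{1}{2} \right)} - \sin{\left(\frac{5 x^{2}}{2} - x + \frac{1}{2} \right)}\right)}{2 \sqrt{2 x^{2} + 1}} = f(x).
F(3/2) = - \frac{\sqrt{11} \cos{\left(\frac{37}{8} \right)}}{2}; F(-1/2) = - \frac{\sqrt{3} \cos{\left(\frac{13}{8} \right)}}{2}.
Integral = F(3/2) - F(-1/2) = \frac{\sqrt{3} \cos{\left(\frac{13}{8} \right)}}{2} - \frac{\sqrt{11} \cos{\left(\frac{37}{8} \right)}}{2}.

Antiderivative: F(x) = - \sqrt{x^{2} + \frac{1}{2}} \cos{\left(\frac{5 x^{2}}{2} - x + \frac{1}{2} \right)}; value = \frac{\sqrt{3} \cos{\left(\frac{13}{8} \right)}}{2} - \frac{\sqrt{11} \cos{\left(\frac{37}{8} \right)}}{2}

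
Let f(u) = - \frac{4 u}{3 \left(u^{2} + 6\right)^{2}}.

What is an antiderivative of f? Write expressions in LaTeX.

f matches the chain-rule pattern g'(h)*h' with inner function h(u) = 6 u^{2} + 36; substituting w = h(u) collapses the integral.
Check: d/du[\frac{2}{3 u^{2} + 18}] = - \frac{4 u}{3 u^{4} + 36 u^{2} + 108}, which equals f(u).

An antiderivative is F(u) = \frac{2}{3 u^{2} + 18}.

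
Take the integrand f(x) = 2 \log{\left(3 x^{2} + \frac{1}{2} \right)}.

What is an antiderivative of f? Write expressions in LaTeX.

Whatever form F(x) takes, F'(x) = f(x) is non-negotiable.
Check: d/dx[2 x \log{\left(3 x^{2} + \frac{1}{2} \right)} - 4 x + \frac{2 \sqrt{6} \operatorname{atan}{\left(\sqrt{6} x \right)}}{3}] = 2 \log{\left(3 x^{2} + \frac{1}{2} \right)} = f(x).

An antiderivative is F(x) = 2 x \log{\left(3 x^{2} + \frac{1}{2} \right)} - 4 x + \frac{2 \sqrt{6} \operatorname{atan}{\left(\sqrt{6} x \right)}}{3}.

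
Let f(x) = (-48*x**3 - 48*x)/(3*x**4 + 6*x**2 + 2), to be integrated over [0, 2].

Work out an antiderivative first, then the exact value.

Antiderivative: F(x) = -4*log(x**4 + 2*x**2 + 2/3); value = -4*log(74/3) + 4*log(2/3)

The substitution u = x**4 + 2*x**2 + 2/3 works: f is exactly (dF/du)*(du/dx) for that inner function.
F(x) = -4*log(x**4 + 2*x**2 + 2/3) is an antiderivative of f.
Check: d/dx[-4*log(x**4 + 2*x**2 + 2/3)] = (-48*x**3 - 48*x)/(3*x**4 + 6*x**2 + 2) = f(x).
F(2) = -4*log(74/3); F(0) = -4*log(2/3).
Integral = F(2) - F(0) = -4*log(74/3) + 4*log(2/3).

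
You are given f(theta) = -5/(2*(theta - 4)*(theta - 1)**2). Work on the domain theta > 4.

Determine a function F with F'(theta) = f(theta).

An antiderivative is F(theta) = 5*(-theta*log(theta - 4) + theta*log(theta - 1) + log(theta - 4) - log(theta - 1) - 3)/(18*(theta - 1)).

Factor the denominator (2*(theta - 4)*(theta - 1)**2) and decompose: f = 5/(18*(theta - 1)) + 5/(6*(theta - 1)**2) - 5/(18*(theta - 4)); each piece integrates to a log, atan, or power term.
Check: d/dtheta[5*(-theta*log(theta - 4) + theta*log(theta - 1) + log(theta - 4) - log(theta - 1) - 3)/(18*(theta - 1))] = -5/(2*theta**3 - 12*theta**2 + 18*theta - 8), which equals f(theta).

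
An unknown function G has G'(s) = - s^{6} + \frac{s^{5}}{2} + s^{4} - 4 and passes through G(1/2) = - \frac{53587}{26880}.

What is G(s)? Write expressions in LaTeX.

The integrand splits into summands that can be handled one at a time.
A general antiderivative is - \frac{s^{7}}{7} + \frac{s^{6}}{12} + \frac{s^{5}}{5} - 4 s + C.
The condition gives C = - \frac{53587}{26880} - (- \frac{53587}{26880}) = 0.
So G(s) = - \frac{s^{7}}{7} + \frac{s^{6}}{12} + \frac{s^{5}}{5} - 4 s.
Check: d/ds[- \frac{s^{7}}{7} + \frac{s^{6}}{12} + \frac{s^{5}}{5} - 4 s] = - s^{6} + \frac{s^{5}}{2} + s^{4} - 4 = G'(s).

G(s) = - \frac{s^{7}}{7} + \frac{s^{6}}{12} + \frac{s^{5}}{5} - 4 s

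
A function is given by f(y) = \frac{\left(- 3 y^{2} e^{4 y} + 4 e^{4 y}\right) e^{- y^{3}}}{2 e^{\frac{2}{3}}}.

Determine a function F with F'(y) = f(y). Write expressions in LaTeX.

An antiderivative is F(y) = \frac{e^{- y^{3} + 4 y - \frac{2}{3}}}{2}.

f matches the chain-rule pattern g'(h)*h' with inner function h(y) = - y^{3} + 4 y - \frac{2}{3}; substituting u = h(y) collapses the integral.
Check: d/dy[\frac{e^{- y^{3} + 4 y - \frac{2}{3}}}{2}] = \frac{\left(4 - 3 y^{2}\right) e^{4 y} e^{- y^{3}}}{2 e^{\frac{2}{3}}}, which equals f(y).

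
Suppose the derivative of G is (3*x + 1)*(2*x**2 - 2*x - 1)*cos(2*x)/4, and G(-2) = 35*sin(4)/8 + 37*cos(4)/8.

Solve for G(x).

Check a candidate G(x) by differentiating: d/dx[G] must match the given G'(x).
A general antiderivative is 3*x**3*sin(2*x)/4 - x**2*sin(2*x)/2 + 9*x**2*cos(2*x)/8 - 7*x*sin(2*x)/4 - x*cos(2*x)/2 + sin(2*x)/8 - 7*cos(2*x)/8 + C.
The condition gives C = 35*sin(4)/8 + 37*cos(4)/8 - (35*sin(4)/8 + 37*cos(4)/8) = 0.
So G(x) = (6*x**3*sin(2*x) - 4*x**2*sin(2*x) + 9*x**2*cos(2*x) - 14*x*sin(2*x) - 4*x*cos(2*x) + sin(2*x) - 7*cos(2*x))/8.
Check: d/dx[(6*x**3*sin(2*x) - 4*x**2*sin(2*x) + 9*x**2*cos(2*x) - 14*x*sin(2*x) - 4*x*cos(2*x) + sin(2*x) - 7*cos(2*x))/8] = 3*x**3*cos(2*x)/2 - x**2*cos(2*x) - 5*x*cos(2*x)/4 - cos(2*x)/4, which equals G'(x).

G(x) = (6*x**3*sin(2*x) - 4*x**2*sin(2*x) + 9*x**2*cos(2*x) - 14*x*sin(2*x) - 4*x*cos(2*x) + sin(2*x) - 7*cos(2*x))/8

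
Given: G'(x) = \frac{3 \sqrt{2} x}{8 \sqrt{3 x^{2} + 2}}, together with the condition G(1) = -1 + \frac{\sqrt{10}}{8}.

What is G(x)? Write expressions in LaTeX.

G(x) = \frac{\sqrt{2} \left(\sqrt{3 x^{2} + 2} - 4 \sqrt{2}\right)}{8}

G'(x) matches the chain-rule pattern g'(h)*h' with inner function h(x) = \frac{3 x^{2}}{2} + 1; substituting u = h(x) collapses the integral.
A general antiderivative is \frac{\sqrt{\frac{3 x^{2}}{2} + 1}}{4} + C.
The condition gives C = -1 + \frac{\sqrt{10}}{8} - (\frac{\sqrt{10}}{8}) = -1.
So G(x) = \frac{\sqrt{2} \left(\sqrt{3 x^{2} + 2} - 4 \sqrt{2}\right)}{8}.
Check: d/dx[\frac{\sqrt{2} \left(\sqrt{3 x^{2} + 2} - 4 \sqrt{2}\right)}{8}] = \frac{3 \sqrt{2} x}{8 \sqrt{3 x^{2} + 2}} = G'(x).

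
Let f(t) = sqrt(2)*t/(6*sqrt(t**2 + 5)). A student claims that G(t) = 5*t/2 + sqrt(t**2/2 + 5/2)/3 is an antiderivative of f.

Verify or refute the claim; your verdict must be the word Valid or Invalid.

d/dt[G] = (sqrt(2)*t + 15*sqrt(t**2 + 5))/(6*sqrt(t**2 + 5))
d/dt[G] - f(t) = 5/2 != 0.

Invalid: d/dt[G] - f = 5/2, which is not 0.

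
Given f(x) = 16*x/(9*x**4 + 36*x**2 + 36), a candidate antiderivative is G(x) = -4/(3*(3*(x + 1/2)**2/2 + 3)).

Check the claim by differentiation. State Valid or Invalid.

Invalid: d/dx[G] - f = (-384*x**4 - 384*x**3 - 640*x**2 - 272*x + 512)/(144*x**8 + 288*x**7 + 1368*x**6 + 1800*x**5 + 4473*x**4 + 3744*x**3 + 6084*x**2 + 2592*x + 2916), which is not 0.

d/dx[G] = (256*x + 128)/(144*x**4 + 288*x**3 + 792*x**2 + 648*x + 729)
d/dx[G] - f(x) = (-384*x**4 - 384*x**3 - 640*x**2 - 272*x + 512)/(144*x**8 + 288*x**7 + 1368*x**6 + 1800*x**5 + 4473*x**4 + 3744*x**3 + 6084*x**2 + 2592*x + 2916) != 0.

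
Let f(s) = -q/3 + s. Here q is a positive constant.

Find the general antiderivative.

F(s) = -q*s/3 + s**2/2 + C

Whatever form F(s) takes, F'(s) = f(s) is non-negotiable.
Check: d/ds[-q*s/3 + s**2/2] = -q/3 + s = f(s).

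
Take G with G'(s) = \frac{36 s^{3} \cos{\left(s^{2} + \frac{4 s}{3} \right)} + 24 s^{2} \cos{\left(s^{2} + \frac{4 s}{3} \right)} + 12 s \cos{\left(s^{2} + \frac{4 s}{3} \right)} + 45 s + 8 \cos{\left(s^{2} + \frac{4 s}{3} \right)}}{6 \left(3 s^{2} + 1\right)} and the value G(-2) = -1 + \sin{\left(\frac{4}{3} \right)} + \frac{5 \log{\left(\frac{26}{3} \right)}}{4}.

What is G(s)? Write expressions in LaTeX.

Check a candidate G(s) by differentiating: d/ds[G] must match the given G'(s).
A general antiderivative is \frac{5 \log{\left(2 s^{2} + \frac{2}{3} \right)}}{4} + \sin{\left(s^{2} + \frac{4 s}{3} \right)} + C.
The condition gives C = -1 + \sin{\left(\frac{4}{3} \right)} + \frac{5 \log{\left(\frac{26}{3} \right)}}{4} - (\sin{\left(\frac{4}{3} \right)} + \frac{5 \log{\left(\frac{26}{3} \right)}}{4}) = -1.
So G(s) = \frac{5 \log{\left(s^{2} + \frac{1}{3} \right)}}{4} + \sin{\left(s^{2} + \frac{4 s}{3} \right)} - 1 + \frac{5 \log{\left(2 \right)}}{4}.
Check: d/ds[\frac{5 \log{\left(s^{2} + \frac{1}{3} \right)}}{4} + \sin{\left(s^{2} + \frac{4 s}{3} \right)} - 1 + \frac{5 \log{\left(2 \right)}}{4}] = \frac{36 s^{3} \cos{\left(s^{2} + \frac{4 s}{3} \right)} + 24 s^{2} \cos{\left(s^{2} + \frac{4 s}{3} \right)} + 12 s \cos{\left(s^{2} + \frac{4 s}{3} \right)} + 45 s + 8 \cos{\left(s^{2} + \frac{4 s}{3} \right)}}{18 s^{2} + 6}, which equals G'(s).

G(s) = \frac{5 \log{\left(s^{2} + \frac{1}{3} \right)}}{4} + \sin{\left(s^{2} + \frac{4 s}{3} \right)} - 1 + \frac{5 \log{\left(2 \right)}}{4}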